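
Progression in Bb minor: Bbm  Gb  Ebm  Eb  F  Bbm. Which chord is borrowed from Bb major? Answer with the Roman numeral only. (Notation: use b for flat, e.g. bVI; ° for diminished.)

The diatonic triads in Bb minor (with V from harmonic minor) are Bbm, Cdim, Db, Ebm, F, Gb, Ab. Of the given chords, Bbm, Gb, Ebm and F are diatonic. Eb (Eb–G–Bb) is not: scale degree 4 in Bb minor carries Ebm (iv). In Bb major the chord on that degree is Eb, so here it functions as IV, borrowed from the parallel major.

IV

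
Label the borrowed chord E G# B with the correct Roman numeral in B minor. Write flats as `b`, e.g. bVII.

E is scale degree 4 in B minor. E–G#–B is a major chord — the form found in B major, not the diatonic iv (Em). Borrowed into B minor it is written IV.

IV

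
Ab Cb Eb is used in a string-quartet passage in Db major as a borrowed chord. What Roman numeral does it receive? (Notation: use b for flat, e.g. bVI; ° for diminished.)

v

Ab is scale degree 5 in Db major. Ab–Cb–Eb is a minor chord — the form found in Db minor, not the diatonic V (Ab). Borrowed into Db major it is written v.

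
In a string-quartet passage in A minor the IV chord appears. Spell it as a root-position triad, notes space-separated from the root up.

D F# A

The root, D, is scale degree 4 — the same note in A minor and A major; only the chord quality changes. Stacking thirds in A major on D gives D–F#–A.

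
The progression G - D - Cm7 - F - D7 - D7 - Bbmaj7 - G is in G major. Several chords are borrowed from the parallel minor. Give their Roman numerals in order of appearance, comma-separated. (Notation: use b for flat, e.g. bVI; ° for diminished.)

iv7, bVII, bIIImaj7

G major has the diatonic set G, Am, Bm, C, D, Em, F#dim. G, D and D7 are all diatonic. Cm7 (C–Eb–G–Bb) is not: scale degree 4 in G major carries C (IV). In G minor the chord on that degree is Cm7, so here it functions as iv7, borrowed from the parallel minor. F (F–A–C) doesn't fit — on degree 7 G major would have F#dim (vii°). F is the degree-7 chord of G minor, so it is the borrowed bVII. Bbmaj7 (Bb–D–F–A) doesn't fit — on degree 3 G major would have Bm (iii). Bbmaj7 is the degree-3 chord of G minor, so it is the borrowed bIIImaj7.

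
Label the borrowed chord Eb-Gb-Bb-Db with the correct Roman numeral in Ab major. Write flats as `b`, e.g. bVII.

Eb is scale degree 5 in Ab major. Diatonically Ab major has Eb (V) on that degree; Eb–Gb–Bb–Db is instead the minor-seventh chord native to Ab minor, so it takes the label v7.

v7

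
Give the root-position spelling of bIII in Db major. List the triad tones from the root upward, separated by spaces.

The root of bIII is the lowered 3rd degree: F becomes Fb. Building the major chord from the parallel minor on Fb: Fb–Ab–Cb.

Fb Ab Cb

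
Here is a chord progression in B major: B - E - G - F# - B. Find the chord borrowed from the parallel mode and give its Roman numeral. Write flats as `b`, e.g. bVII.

B major has the diatonic set B, C#m, D#m, E, F#, G#m, A#dim. Of the given chords, B, E and F# are diatonic. But G (G–B–D) is foreign: the diatonic vi on degree 6 is G#m, whereas G comes from B minor. It is labeled bVI.

bVI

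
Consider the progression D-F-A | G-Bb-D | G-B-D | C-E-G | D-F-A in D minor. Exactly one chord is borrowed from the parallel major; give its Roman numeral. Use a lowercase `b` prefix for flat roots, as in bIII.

IV

In D minor (with V from harmonic minor) the diatonic chords are Dm, Edim, F, Gm, A, Bb, C. Of the given chords, D–F–A = Dm, G–Bb–D = Gm and C–E–G = C are diatonic. But G–B–D is foreign: the diatonic iv on degree 4 is Gm, whereas G comes from D major. It is labeled IV.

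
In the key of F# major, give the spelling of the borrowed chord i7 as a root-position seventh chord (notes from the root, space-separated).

i7 is built on scale degree 1, which is F# in both F# major and its parallel. Stacking thirds in F# minor on F# gives F#–A–C#–E.

F# A C# E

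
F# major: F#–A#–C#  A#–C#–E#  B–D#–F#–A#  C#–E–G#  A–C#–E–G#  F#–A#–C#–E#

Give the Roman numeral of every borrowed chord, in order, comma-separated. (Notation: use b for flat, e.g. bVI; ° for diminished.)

v, bIIImaj7

The diatonic triads in F# major are F#, G#m, A#m, B, C#, D#m, E#dim. Of the given chords, F#–A#–C# = F#, A#–C#–E# = A#m, B–D#–F#–A# = Bmaj7 and F#–A#–C#–E# = F#maj7 are diatonic. C#–E–G# is not: scale degree 5 in F# major carries C# (V). In F# minor the chord on that degree is C#m, so here it functions as v, borrowed from the parallel minor. But A–C#–E–G# is foreign: the diatonic iii on degree 3 is A#m, whereas Amaj7 comes from F# minor. It is labeled bIIImaj7.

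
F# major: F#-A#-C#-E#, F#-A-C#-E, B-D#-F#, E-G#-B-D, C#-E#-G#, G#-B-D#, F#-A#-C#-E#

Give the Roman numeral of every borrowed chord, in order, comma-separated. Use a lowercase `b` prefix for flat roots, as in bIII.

i7, bVII7

F# major has the diatonic set F#, G#m, A#m, B, C#, D#m, E#dim. F#–A#–C#–E# = F#maj7, B–D#–F# = B, C#–E#–G# = C# and G#–B–D# = G#m are all diatonic. But F#–A–C#–E is foreign: the diatonic I on degree 1 is F#, whereas F#m7 comes from F# minor. It is labeled i7. But E–G#–B–D is foreign: the diatonic vii° on degree 7 is E#dim, whereas E7 comes from F# minor. It is labeled bVII7.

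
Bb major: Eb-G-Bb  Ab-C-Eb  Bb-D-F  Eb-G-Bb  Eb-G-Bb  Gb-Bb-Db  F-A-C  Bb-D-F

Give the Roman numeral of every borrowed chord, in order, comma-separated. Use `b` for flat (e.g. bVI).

In Bb major the diatonic chords are Bb, Cm, Dm, Eb, F, Gm, Adim. Of the given chords, Eb–G–Bb = Eb, Bb–D–F = Bb and F–A–C = F are diatonic. Ab–C–Eb doesn't fit — on degree 7 Bb major would have Adim (vii°). Ab is the degree-7 chord of Bb minor, so it is the borrowed bVII. Gb–Bb–Db is not: scale degree 6 in Bb major carries Gm (vi). In Bb minor the chord on that degree is Gb, so here it functions as bVI, borrowed from the parallel minor.

bVII, bVI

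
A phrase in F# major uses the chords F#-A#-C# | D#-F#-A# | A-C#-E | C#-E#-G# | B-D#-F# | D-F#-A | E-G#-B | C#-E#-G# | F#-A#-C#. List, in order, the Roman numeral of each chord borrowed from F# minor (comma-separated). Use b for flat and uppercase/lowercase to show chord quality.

bIII, bVI, bVII

In F# major the diatonic chords are F#, G#m, A#m, B, C#, D#m, E#dim. Of the given chords, F#–A#–C# = F#, D#–F#–A# = D#m, C#–E#–G# = C# and B–D#–F# = B are diatonic. But A–C#–E is foreign: the diatonic iii on degree 3 is A#m, whereas A comes from F# minor. It is labeled bIII. D–F#–A doesn't fit — on degree 6 F# major would have D#m (vi). D is the degree-6 chord of F# minor, so it is the borrowed bVI. E–G#–B is not: scale degree 7 in F# major carries E#dim (vii°). In F# minor the chord on that degree is E, so here it functions as bVII, borrowed from the parallel minor.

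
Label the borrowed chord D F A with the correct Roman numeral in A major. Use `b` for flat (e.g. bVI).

D is scale degree 4 in A major. Diatonically A major has D (IV) on that degree; D–F–A is instead the minor chord native to A minor, so it takes the label iv.

iv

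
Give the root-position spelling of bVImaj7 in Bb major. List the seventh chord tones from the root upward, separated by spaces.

Scale degree 6 in Bb major is G. bVImaj7 uses the lowered form, Gb, taken from Bb minor. Stacking thirds in Bb minor on Gb gives Gb–Bb–Db–F.

Gb Bb Db F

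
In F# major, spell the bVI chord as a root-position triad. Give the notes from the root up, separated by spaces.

bVI is built on the lowered scale degree 6. In F# major degree 6 is D#; lowered it becomes D. In F# minor the chord on D is D–F#–A.

D F# A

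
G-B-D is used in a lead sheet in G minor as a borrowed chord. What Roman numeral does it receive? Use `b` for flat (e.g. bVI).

I

G is scale degree 1 in G minor. Diatonically G minor has Gm (i) on that degree; G–B–D is instead the major chord native to G major, so it takes the label I.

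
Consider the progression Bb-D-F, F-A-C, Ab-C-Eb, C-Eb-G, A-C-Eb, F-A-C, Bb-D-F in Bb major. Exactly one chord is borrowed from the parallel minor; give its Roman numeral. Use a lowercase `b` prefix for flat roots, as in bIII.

bVII

The diatonic triads in Bb major are Bb, Cm, Dm, Eb, F, Gm, Adim. Bb–D–F = Bb, F–A–C = F, C–Eb–G = Cm and A–C–Eb = Adim all belong to that set. But Ab–C–Eb is foreign: the diatonic vii° on degree 7 is Adim, whereas Ab comes from Bb minor. It is labeled bVII.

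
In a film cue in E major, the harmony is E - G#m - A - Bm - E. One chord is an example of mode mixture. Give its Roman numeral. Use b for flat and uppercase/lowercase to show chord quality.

v

E major has the diatonic set E, F#m, G#m, A, B, C#m, D#dim. E, G#m and A all belong to that set. But Bm (B–D–F#) is foreign: the diatonic V on degree 5 is B, whereas Bm comes from E minor. It is labeled v.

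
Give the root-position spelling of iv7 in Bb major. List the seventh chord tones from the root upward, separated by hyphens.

iv7 is built on scale degree 4, which is Eb in both Bb major and its parallel. In Bb minor the chord on Eb is Eb–Gb–Bb–Db.

Eb-Gb-Bb-Db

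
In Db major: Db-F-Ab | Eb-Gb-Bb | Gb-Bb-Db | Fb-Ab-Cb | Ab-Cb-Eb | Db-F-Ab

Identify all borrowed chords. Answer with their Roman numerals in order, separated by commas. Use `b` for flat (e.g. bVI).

In Db major the diatonic chords are Db, Ebm, Fm, Gb, Ab, Bbm, Cdim. Db–F–Ab = Db, Eb–Gb–Bb = Ebm and Gb–Bb–Db = Gb are all diatonic. Fb–Ab–Cb is not: scale degree 3 in Db major carries Fm (iii). In Db minor the chord on that degree is Fb, so here it functions as bIII, borrowed from the parallel minor. Ab–Cb–Eb is not: scale degree 5 in Db major carries Ab (V). In Db minor the chord on that degree is Abm, so here it functions as v, borrowed from the parallel minor.

bIII, v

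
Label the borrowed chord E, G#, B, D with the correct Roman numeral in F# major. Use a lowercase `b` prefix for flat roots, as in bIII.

The root E is the lowered 7th scale degree — diatonically F# major has E# there. The diatonic chord on degree 7 would be E#dim (vii°), but E–G#–B–D is the dominant-seventh chord from F# minor. As a borrowed chord it is labeled bVII7.

bVII7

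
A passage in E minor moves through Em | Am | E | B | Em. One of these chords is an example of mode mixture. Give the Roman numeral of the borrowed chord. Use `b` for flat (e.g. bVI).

I

In E minor (with V from harmonic minor) the diatonic chords are Em, F#dim, G, Am, B, C, D. Of the given chords, Em, Am and B are diatonic. But E (E–G#–B) is foreign: the diatonic i on degree 1 is Em, whereas E comes from E major. It is labeled I.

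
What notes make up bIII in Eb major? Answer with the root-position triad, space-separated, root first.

Gb Bb Db

Scale degree 3 in Eb major is G. bIII uses the lowered form, Gb, taken from Eb minor. In Eb minor the chord on Gb is Gb–Bb–Db.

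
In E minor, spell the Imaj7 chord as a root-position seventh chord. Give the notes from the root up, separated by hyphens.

Imaj7 is built on scale degree 1, which is E in both E minor and its parallel. In E major the chord on E is E–G#–B–D#.

E-G#-B-D#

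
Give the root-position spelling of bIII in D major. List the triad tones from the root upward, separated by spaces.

The root of bIII is the lowered 3rd degree: F# becomes F. Building the major chord from the parallel minor on F: F–A–C.

F A C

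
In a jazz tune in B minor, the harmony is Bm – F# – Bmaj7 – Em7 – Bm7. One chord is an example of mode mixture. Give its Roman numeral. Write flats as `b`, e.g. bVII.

Imaj7

B minor has the diatonic set Bm, C#dim, D, Em, F#, G, A (with V from harmonic minor). Of the given chords, Bm, F#, Em7 and Bm7 are diatonic. But Bmaj7 (B–D#–F#–A#) is foreign: the diatonic i on degree 1 is Bm, whereas Bmaj7 comes from B major. It is labeled Imaj7.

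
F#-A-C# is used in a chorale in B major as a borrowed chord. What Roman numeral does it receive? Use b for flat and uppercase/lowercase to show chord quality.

v

F# is scale degree 5 in B major. Diatonically B major has F# (V) on that degree; F#–A–C# is instead the minor chord native to B minor, so it takes the label v.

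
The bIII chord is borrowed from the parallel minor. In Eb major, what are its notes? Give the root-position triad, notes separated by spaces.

Gb Bb Db

Scale degree 3 in Eb major is G. bIII uses the lowered form, Gb, taken from Eb minor. In Eb minor the chord on Gb is Gb–Bb–Db.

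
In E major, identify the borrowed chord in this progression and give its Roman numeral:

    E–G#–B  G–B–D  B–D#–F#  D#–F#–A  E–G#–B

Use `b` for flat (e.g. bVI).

bIII

E major has the diatonic set E, F#m, G#m, A, B, C#m, D#dim. E–G#–B = E, B–D#–F# = B and D#–F#–A = D#dim all belong to that set. G–B–D doesn't fit — on degree 3 E major would have G#m (iii). G is the degree-3 chord of E minor, so it is the borrowed bIII.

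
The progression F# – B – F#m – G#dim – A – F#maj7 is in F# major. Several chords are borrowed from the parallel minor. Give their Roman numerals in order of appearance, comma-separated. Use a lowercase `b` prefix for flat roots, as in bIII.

i, ii°, bIII

In F# major the diatonic chords are F#, G#m, A#m, B, C#, D#m, E#dim. F#, B and F#maj7 all belong to that set. F#m (F#–A–C#) is not: scale degree 1 in F# major carries F# (I). In F# minor the chord on that degree is F#m, so here it functions as i, borrowed from the parallel minor. But G#dim (G#–B–D) is foreign: the diatonic ii on degree 2 is G#m, whereas G#dim comes from F# minor. It is labeled ii°. A (A–C#–E) is not: scale degree 3 in F# major carries A#m (iii). In F# minor the chord on that degree is A, so here it functions as bIII, borrowed from the parallel minor.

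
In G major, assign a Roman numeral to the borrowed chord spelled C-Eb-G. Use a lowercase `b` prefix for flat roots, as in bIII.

The root C is the diatonic 4th degree of G major; the borrowing shows in the chord quality. The diatonic chord on degree 4 would be C (IV), but C–Eb–G is the minor chord from G minor. As a borrowed chord it is labeled iv.

iv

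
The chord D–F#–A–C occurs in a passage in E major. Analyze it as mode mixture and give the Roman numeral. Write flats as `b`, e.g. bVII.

The root D is the lowered 7th scale degree — diatonically E major has D# there. Diatonically E major has D#dim (vii°) on that degree; D–F#–A–C is instead the dominant-seventh chord native to E minor, so it takes the label bVII7.

bVII7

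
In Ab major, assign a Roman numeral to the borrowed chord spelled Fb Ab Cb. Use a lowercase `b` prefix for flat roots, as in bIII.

The root Fb is the lowered 6th scale degree — diatonically Ab major has F there. Diatonically Ab major has Fm (vi) on that degree; Fb–Ab–Cb is instead the major chord native to Ab minor, so it takes the label bVI.

bVI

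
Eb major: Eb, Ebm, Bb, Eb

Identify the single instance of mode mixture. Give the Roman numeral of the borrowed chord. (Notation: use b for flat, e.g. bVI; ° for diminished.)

i

In Eb major the diatonic chords are Eb, Fm, Gm, Ab, Bb, Cm, Ddim. Eb and Bb both belong to that set. Ebm (Eb–Gb–Bb) doesn't fit — on degree 1 Eb major would have Eb (I). Ebm is the degree-1 chord of Eb minor, so it is the borrowed i.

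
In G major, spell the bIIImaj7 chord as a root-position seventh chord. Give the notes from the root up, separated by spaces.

bIIImaj7 is built on the lowered scale degree 3. In G major degree 3 is B; lowered it becomes Bb. Stacking thirds in G minor on Bb gives Bb–D–F–A.

Bb D F A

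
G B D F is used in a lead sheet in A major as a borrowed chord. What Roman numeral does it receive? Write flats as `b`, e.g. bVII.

bVII7

In A major scale degree 7 is G#; G is its lowered form, from A minor. Diatonically A major has G#dim (vii°) on that degree; G–B–D–F is instead the dominant-seventh chord native to A minor, so it takes the label bVII7.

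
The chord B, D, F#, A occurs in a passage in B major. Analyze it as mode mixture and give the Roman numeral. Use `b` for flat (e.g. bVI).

i7

The root B is the diatonic 1st degree of B major; the borrowing shows in the chord quality. B–D–F#–A is a minor-seventh chord — the form found in B minor, not the diatonic I (B). Borrowed into B major it is written i7.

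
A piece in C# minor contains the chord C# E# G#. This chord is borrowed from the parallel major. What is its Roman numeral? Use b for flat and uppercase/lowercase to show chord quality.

I

C# is scale degree 1 in C# minor. C#–E#–G# is a major chord — the form found in C# major, not the diatonic i (C#m). Borrowed into C# minor it is written I.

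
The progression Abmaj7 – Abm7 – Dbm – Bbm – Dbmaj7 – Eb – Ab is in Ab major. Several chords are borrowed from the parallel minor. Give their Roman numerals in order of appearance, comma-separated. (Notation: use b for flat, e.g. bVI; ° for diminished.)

i7, iv

In Ab major the diatonic chords are Ab, Bbm, Cm, Db, Eb, Fm, Gdim. Abmaj7, Bbm, Dbmaj7, Eb and Ab all belong to that set. Abm7 (Ab–Cb–Eb–Gb) doesn't fit — on degree 1 Ab major would have Ab (I). Abm7 is the degree-1 chord of Ab minor, so it is the borrowed i7. Dbm (Db–Fb–Ab) is not: scale degree 4 in Ab major carries Db (IV). In Ab minor the chord on that degree is Dbm, so here it functions as iv, borrowed from the parallel minor.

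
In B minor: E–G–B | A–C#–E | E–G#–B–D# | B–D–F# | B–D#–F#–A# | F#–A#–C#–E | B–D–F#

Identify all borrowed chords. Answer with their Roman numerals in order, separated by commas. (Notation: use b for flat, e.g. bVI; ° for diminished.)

IVmaj7, Imaj7

B minor has the diatonic set Bm, C#dim, D, Em, F#, G, A (with V from harmonic minor). E–G–B = Em, A–C#–E = A, B–D–F# = Bm and F#–A#–C#–E = F#7 are all diatonic. E–G#–B–D# doesn't fit — on degree 4 B minor would have Em (iv). Emaj7 is the degree-4 chord of B major, so it is the borrowed IVmaj7. B–D#–F#–A# doesn't fit — on degree 1 B minor would have Bm (i). Bmaj7 is the degree-1 chord of B major, so it is the borrowed Imaj7.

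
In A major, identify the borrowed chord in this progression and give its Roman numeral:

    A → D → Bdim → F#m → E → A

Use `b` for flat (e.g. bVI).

ii°

The diatonic triads in A major are A, Bm, C#m, D, E, F#m, G#dim. A, D, F#m and E are all diatonic. Bdim (B–D–F) is not: scale degree 2 in A major carries Bm (ii). In A minor the chord on that degree is Bdim, so here it functions as ii°, borrowed from the parallel minor.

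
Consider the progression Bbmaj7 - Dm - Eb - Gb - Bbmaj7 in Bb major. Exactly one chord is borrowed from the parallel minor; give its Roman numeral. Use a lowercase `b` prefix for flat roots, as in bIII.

In Bb major the diatonic chords are Bb, Cm, Dm, Eb, F, Gm, Adim. Of the given chords, Bbmaj7, Dm and Eb are diatonic. Gb (Gb–Bb–Db) doesn't fit — on degree 6 Bb major would have Gm (vi). Gb is the degree-6 chord of Bb minor, so it is the borrowed bVI.

bVI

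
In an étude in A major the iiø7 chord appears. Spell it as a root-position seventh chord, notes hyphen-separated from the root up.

iiø7 is built on scale degree 2, which is B in both A major and its parallel. In A minor the chord on B is B–D–F–A.

B-D-F-A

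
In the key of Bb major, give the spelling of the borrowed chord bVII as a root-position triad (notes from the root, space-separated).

The root of bVII is the lowered 7th degree: A becomes Ab. In Bb minor the chord on Ab is Ab–C–Eb.

Ab C Eb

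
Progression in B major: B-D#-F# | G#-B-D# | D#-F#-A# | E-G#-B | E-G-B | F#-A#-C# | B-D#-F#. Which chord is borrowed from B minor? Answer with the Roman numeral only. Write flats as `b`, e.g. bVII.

In B major the diatonic chords are B, C#m, D#m, E, F#, G#m, A#dim. B–D#–F# = B, G#–B–D# = G#m, D#–F#–A# = D#m, E–G#–B = E and F#–A#–C# = F# are all diatonic. E–G–B doesn't fit — on degree 4 B major would have E (IV). Em is the degree-4 chord of B minor, so it is the borrowed iv.

iv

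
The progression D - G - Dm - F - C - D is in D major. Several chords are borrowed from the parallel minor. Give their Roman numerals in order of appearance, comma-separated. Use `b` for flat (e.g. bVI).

The diatonic triads in D major are D, Em, F#m, G, A, Bm, C#dim. D and G both belong to that set. Dm (D–F–A) is not: scale degree 1 in D major carries D (I). In D minor the chord on that degree is Dm, so here it functions as i, borrowed from the parallel minor. But F (F–A–C) is foreign: the diatonic iii on degree 3 is F#m, whereas F comes from D minor. It is labeled bIII. C (C–E–G) is not: scale degree 7 in D major carries C#dim (vii°). In D minor the chord on that degree is C, so here it functions as bVII, borrowed from the parallel minor.

i, bIII, bVII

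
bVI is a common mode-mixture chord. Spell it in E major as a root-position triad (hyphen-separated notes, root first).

The root of bVI is the lowered 6th degree: C# becomes C. In E minor the chord on C is C–E–G.

C-E-G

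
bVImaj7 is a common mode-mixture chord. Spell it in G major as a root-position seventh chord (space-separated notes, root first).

Eb G Bb D

bVImaj7 is built on the lowered scale degree 6. In G major degree 6 is E; lowered it becomes Eb. In G minor the chord on Eb is Eb–G–Bb–D.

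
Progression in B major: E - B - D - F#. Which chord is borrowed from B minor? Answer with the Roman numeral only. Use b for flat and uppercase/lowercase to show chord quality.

bIII

The diatonic triads in B major are B, C#m, D#m, E, F#, G#m, A#dim. E, B and F# are all diatonic. D (D–F#–A) doesn't fit — on degree 3 B major would have D#m (iii). D is the degree-3 chord of B minor, so it is the borrowed bIII.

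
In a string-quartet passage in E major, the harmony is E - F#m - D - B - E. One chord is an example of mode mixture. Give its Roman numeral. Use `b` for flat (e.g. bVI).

bVII

In E major the diatonic chords are E, F#m, G#m, A, B, C#m, D#dim. E, F#m and B are all diatonic. D (D–F#–A) doesn't fit — on degree 7 E major would have D#dim (vii°). D is the degree-7 chord of E minor, so it is the borrowed bVII.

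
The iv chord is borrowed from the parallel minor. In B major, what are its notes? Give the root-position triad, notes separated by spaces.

E G B

The root, E, is scale degree 4 — the same note in B major and B minor; only the chord quality changes. In B minor the chord on E is E–G–B.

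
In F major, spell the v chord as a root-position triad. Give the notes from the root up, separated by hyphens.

v is built on scale degree 5, which is C in both F major and its parallel. In F minor the chord on C is C–Eb–G.

C-Eb-G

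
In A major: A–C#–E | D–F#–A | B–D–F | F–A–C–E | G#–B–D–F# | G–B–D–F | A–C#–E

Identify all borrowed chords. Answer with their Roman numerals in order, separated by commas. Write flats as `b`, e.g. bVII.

In A major the diatonic chords are A, Bm, C#m, D, E, F#m, G#dim. A–C#–E = A, D–F#–A = D and G#–B–D–F# = G#m7b5 are all diatonic. B–D–F doesn't fit — on degree 2 A major would have Bm (ii). Bdim is the degree-2 chord of A minor, so it is the borrowed ii°. F–A–C–E doesn't fit — on degree 6 A major would have F#m (vi). Fmaj7 is the degree-6 chord of A minor, so it is the borrowed bVImaj7. G–B–D–F doesn't fit — on degree 7 A major would have G#dim (vii°). G7 is the degree-7 chord of A minor, so it is the borrowed bVII7.

ii°, bVImaj7, bVII7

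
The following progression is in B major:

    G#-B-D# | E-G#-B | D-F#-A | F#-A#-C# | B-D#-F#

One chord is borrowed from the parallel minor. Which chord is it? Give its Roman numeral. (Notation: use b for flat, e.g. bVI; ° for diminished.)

In B major the diatonic chords are B, C#m, D#m, E, F#, G#m, A#dim. G#–B–D# = G#m, E–G#–B = E, F#–A#–C# = F# and B–D#–F# = B all belong to that set. But D–F#–A is foreign: the diatonic iii on degree 3 is D#m, whereas D comes from B minor. It is labeled bIII.

bIII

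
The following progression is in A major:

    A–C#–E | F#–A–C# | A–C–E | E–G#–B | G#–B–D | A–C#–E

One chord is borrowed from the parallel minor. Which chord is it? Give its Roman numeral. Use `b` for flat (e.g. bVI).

i

In A major the diatonic chords are A, Bm, C#m, D, E, F#m, G#dim. A–C#–E = A, F#–A–C# = F#m, E–G#–B = E and G#–B–D = G#dim are all diatonic. A–C–E is not: scale degree 1 in A major carries A (I). In A minor the chord on that degree is Am, so here it functions as i, borrowed from the parallel minor.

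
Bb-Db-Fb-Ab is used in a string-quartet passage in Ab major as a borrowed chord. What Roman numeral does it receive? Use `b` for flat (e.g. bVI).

iiø7

Bb is scale degree 2 in Ab major. The diatonic chord on degree 2 would be Bbm (ii), but Bb–Db–Fb–Ab is the half-diminished-seventh chord from Ab minor. As a borrowed chord it is labeled iiø7.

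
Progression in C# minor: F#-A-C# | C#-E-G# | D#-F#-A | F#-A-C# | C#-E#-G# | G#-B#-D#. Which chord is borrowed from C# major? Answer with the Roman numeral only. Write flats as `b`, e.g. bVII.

I

In C# minor (with V from harmonic minor) the diatonic chords are C#m, D#dim, E, F#m, G#, A, B. F#–A–C# = F#m, C#–E–G# = C#m, D#–F#–A = D#dim and G#–B#–D# = G# are all diatonic. But C#–E#–G# is foreign: the diatonic i on degree 1 is C#m, whereas C# comes from C# major. It is labeled I.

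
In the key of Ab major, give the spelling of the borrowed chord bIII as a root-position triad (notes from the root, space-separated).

Scale degree 3 in Ab major is C. bIII uses the lowered form, Cb, taken from Ab minor. In Ab minor the chord on Cb is Cb–Eb–Gb.

Cb Eb Gb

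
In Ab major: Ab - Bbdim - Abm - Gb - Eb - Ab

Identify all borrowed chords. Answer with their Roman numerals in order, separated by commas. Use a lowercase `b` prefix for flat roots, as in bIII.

The diatonic triads in Ab major are Ab, Bbm, Cm, Db, Eb, Fm, Gdim. Ab and Eb both belong to that set. Bbdim (Bb–Db–Fb) doesn't fit — on degree 2 Ab major would have Bbm (ii). Bbdim is the degree-2 chord of Ab minor, so it is the borrowed ii°. But Abm (Ab–Cb–Eb) is foreign: the diatonic I on degree 1 is Ab, whereas Abm comes from Ab minor. It is labeled i. But Gb (Gb–Bb–Db) is foreign: the diatonic vii° on degree 7 is Gdim, whereas Gb comes from Ab minor. It is labeled bVII.

ii°, i, bVII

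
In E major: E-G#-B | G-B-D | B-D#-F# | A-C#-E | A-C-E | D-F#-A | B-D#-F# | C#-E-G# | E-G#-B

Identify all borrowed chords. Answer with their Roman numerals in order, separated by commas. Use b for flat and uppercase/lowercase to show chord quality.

bIII, iv, bVII

E major has the diatonic set E, F#m, G#m, A, B, C#m, D#dim. E–G#–B = E, B–D#–F# = B, A–C#–E = A and C#–E–G# = C#m all belong to that set. But G–B–D is foreign: the diatonic iii on degree 3 is G#m, whereas G comes from E minor. It is labeled bIII. A–C–E doesn't fit — on degree 4 E major would have A (IV). Am is the degree-4 chord of E minor, so it is the borrowed iv. D–F#–A is not: scale degree 7 in E major carries D#dim (vii°). In E minor the chord on that degree is D, so here it functions as bVII, borrowed from the parallel minor.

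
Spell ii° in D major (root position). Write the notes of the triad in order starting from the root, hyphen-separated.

E-G-Bb

The root, E, is scale degree 2 — the same note in D major and D minor; only the chord quality changes. Stacking thirds in D minor on E gives E–G–Bb.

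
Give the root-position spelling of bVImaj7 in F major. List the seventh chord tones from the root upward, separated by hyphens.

Db-F-Ab-C

Scale degree 6 in F major is D. bVImaj7 uses the lowered form, Db, taken from F minor. In F minor the chord on Db is Db–F–Ab–C.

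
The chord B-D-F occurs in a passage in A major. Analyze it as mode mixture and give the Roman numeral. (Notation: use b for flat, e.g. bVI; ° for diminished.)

The root B is the diatonic 2nd degree of A major; the borrowing shows in the chord quality. B–D–F is a diminished chord — the form found in A minor, not the diatonic ii (Bm). Borrowed into A major it is written ii°.

ii°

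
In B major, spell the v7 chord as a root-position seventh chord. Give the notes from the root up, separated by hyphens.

v7 is built on scale degree 5, which is F# in both B major and its parallel. Stacking thirds in B minor on F# gives F#–A–C#–E.

F#-A-C#-E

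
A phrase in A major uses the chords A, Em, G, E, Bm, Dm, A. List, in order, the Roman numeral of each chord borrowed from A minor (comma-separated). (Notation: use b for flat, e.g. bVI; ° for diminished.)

v, bVII, iv

In A major the diatonic chords are A, Bm, C#m, D, E, F#m, G#dim. A, E and Bm are all diatonic. But Em (E–G–B) is foreign: the diatonic V on degree 5 is E, whereas Em comes from A minor. It is labeled v. G (G–B–D) doesn't fit — on degree 7 A major would have G#dim (vii°). G is the degree-7 chord of A minor, so it is the borrowed bVII. But Dm (D–F–A) is foreign: the diatonic IV on degree 4 is D, whereas Dm comes from A minor. It is labeled iv.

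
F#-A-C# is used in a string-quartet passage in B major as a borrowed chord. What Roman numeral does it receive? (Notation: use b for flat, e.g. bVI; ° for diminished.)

F# is scale degree 5 in B major. F#–A–C# is a minor chord — the form found in B minor, not the diatonic V (F#). Borrowed into B major it is written v.

v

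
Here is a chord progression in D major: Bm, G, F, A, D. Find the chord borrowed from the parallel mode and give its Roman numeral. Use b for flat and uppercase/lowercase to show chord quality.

bIII

D major has the diatonic set D, Em, F#m, G, A, Bm, C#dim. Bm, G, A and D all belong to that set. F (F–A–C) doesn't fit — on degree 3 D major would have F#m (iii). F is the degree-3 chord of D minor, so it is the borrowed bIII.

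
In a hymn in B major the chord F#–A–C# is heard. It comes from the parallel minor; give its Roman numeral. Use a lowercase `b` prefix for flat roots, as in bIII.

The root F# is the diatonic 5th degree of B major; the borrowing shows in the chord quality. Diatonically B major has F# (V) on that degree; F#–A–C# is instead the minor chord native to B minor, so it takes the label v.

v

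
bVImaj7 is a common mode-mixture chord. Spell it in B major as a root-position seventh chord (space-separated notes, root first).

G B D F#

bVImaj7 is built on the lowered scale degree 6. In B major degree 6 is G#; lowered it becomes G. In B minor the chord on G is G–B–D–F#.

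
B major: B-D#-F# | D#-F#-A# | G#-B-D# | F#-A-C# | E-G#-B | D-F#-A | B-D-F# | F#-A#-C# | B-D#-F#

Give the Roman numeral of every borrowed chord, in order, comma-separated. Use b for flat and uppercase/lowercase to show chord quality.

v, bIII, i

The diatonic triads in B major are B, C#m, D#m, E, F#, G#m, A#dim. B–D#–F# = B, D#–F#–A# = D#m, G#–B–D# = G#m, E–G#–B = E and F#–A#–C# = F# are all diatonic. F#–A–C# doesn't fit — on degree 5 B major would have F# (V). F#m is the degree-5 chord of B minor, so it is the borrowed v. But D–F#–A is foreign: the diatonic iii on degree 3 is D#m, whereas D comes from B minor. It is labeled bIII. B–D–F# doesn't fit — on degree 1 B major would have B (I). Bm is the degree-1 chord of B minor, so it is the borrowed i.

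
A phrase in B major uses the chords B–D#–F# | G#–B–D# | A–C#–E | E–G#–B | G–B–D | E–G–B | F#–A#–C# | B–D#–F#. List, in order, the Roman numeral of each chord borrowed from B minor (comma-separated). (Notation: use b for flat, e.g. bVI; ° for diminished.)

B major has the diatonic set B, C#m, D#m, E, F#, G#m, A#dim. B–D#–F# = B, G#–B–D# = G#m, E–G#–B = E and F#–A#–C# = F# all belong to that set. But A–C#–E is foreign: the diatonic vii° on degree 7 is A#dim, whereas A comes from B minor. It is labeled bVII. G–B–D doesn't fit — on degree 6 B major would have G#m (vi). G is the degree-6 chord of B minor, so it is the borrowed bVI. E–G–B is not: scale degree 4 in B major carries E (IV). In B minor the chord on that degree is Em, so here it functions as iv, borrowed from the parallel minor.

bVII, bVI, iv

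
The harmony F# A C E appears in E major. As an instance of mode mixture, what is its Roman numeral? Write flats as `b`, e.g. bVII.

The root F# is the diatonic 2nd degree of E major; the borrowing shows in the chord quality. Diatonically E major has F#m (ii) on that degree; F#–A–C–E is instead the half-diminished-seventh chord native to E minor, so it takes the label iiø7.

iiø7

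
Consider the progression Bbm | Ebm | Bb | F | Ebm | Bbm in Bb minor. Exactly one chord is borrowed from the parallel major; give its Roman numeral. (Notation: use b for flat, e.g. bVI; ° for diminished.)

I

The diatonic triads in Bb minor (with V from harmonic minor) are Bbm, Cdim, Db, Ebm, F, Gb, Ab. Bbm, Ebm and F all belong to that set. Bb (Bb–D–F) is not: scale degree 1 in Bb minor carries Bbm (i). In Bb major the chord on that degree is Bb, so here it functions as I, borrowed from the parallel major.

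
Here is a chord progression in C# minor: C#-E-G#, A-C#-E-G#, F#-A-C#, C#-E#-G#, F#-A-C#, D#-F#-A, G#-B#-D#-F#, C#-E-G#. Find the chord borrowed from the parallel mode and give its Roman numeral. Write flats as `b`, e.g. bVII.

The diatonic triads in C# minor (with V from harmonic minor) are C#m, D#dim, E, F#m, G#, A, B. C#–E–G# = C#m, A–C#–E–G# = Amaj7, F#–A–C# = F#m, D#–F#–A = D#dim and G#–B#–D#–F# = G#7 are all diatonic. C#–E#–G# is not: scale degree 1 in C# minor carries C#m (i). In C# major the chord on that degree is C#, so here it functions as I, borrowed from the parallel major.

I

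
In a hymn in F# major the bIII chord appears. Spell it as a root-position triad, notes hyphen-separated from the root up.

A-C#-E

The root of bIII is the lowered 3rd degree: A# becomes A. Building the major chord from the parallel minor on A: A–C#–E.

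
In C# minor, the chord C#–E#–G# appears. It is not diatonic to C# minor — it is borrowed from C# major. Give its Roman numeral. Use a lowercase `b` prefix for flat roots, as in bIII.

I

The root C# is the diatonic 1st degree of C# minor; the borrowing shows in the chord quality. Diatonically C# minor has C#m (i) on that degree; C#–E#–G# is instead the major chord native to C# major, so it takes the label I.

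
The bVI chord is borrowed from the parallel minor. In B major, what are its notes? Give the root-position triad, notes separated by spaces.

Scale degree 6 in B major is G#. bVI uses the lowered form, G, taken from B minor. Building the major chord from the parallel minor on G: G–B–D.

G B D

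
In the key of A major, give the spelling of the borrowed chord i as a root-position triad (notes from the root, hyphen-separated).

A-C-E

i is built on scale degree 1, which is A in both A major and its parallel. Building the minor chord from the parallel minor on A: A–C–E.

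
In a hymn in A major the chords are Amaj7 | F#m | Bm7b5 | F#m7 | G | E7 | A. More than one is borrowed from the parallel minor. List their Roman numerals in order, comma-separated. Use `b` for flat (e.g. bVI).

In A major the diatonic chords are A, Bm, C#m, D, E, F#m, G#dim. Of the given chords, Amaj7, F#m, F#m7, E7 and A are diatonic. But Bm7b5 (B–D–F–A) is foreign: the diatonic ii on degree 2 is Bm, whereas Bm7b5 comes from A minor. It is labeled iiø7. G (G–B–D) doesn't fit — on degree 7 A major would have G#dim (vii°). G is the degree-7 chord of A minor, so it is the borrowed bVII.

iiø7, bVII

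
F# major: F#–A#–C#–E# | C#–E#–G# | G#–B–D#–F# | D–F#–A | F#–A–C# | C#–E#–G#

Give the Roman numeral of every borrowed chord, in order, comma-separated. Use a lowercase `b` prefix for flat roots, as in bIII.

bVI, i

F# major has the diatonic set F#, G#m, A#m, B, C#, D#m, E#dim. Of the given chords, F#–A#–C#–E# = F#maj7, C#–E#–G# = C# and G#–B–D#–F# = G#m7 are diatonic. D–F#–A is not: scale degree 6 in F# major carries D#m (vi). In F# minor the chord on that degree is D, so here it functions as bVI, borrowed from the parallel minor. F#–A–C# doesn't fit — on degree 1 F# major would have F# (I). F#m is the degree-1 chord of F# minor, so it is the borrowed i.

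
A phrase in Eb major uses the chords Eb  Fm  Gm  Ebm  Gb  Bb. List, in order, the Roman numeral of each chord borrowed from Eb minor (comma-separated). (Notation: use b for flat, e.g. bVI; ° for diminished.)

i, bIII

Eb major has the diatonic set Eb, Fm, Gm, Ab, Bb, Cm, Ddim. Eb, Fm, Gm and Bb are all diatonic. Ebm (Eb–Gb–Bb) doesn't fit — on degree 1 Eb major would have Eb (I). Ebm is the degree-1 chord of Eb minor, so it is the borrowed i. But Gb (Gb–Bb–Db) is foreign: the diatonic iii on degree 3 is Gm, whereas Gb comes from Eb minor. It is labeled bIII.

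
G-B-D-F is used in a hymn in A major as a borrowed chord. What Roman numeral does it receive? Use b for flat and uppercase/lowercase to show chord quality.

In A major scale degree 7 is G#; G is its lowered form, from A minor. Diatonically A major has G#dim (vii°) on that degree; G–B–D–F is instead the dominant-seventh chord native to A minor, so it takes the label bVII7.

bVII7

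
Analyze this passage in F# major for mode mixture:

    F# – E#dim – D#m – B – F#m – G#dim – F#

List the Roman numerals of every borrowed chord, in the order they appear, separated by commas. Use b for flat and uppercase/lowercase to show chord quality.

In F# major the diatonic chords are F#, G#m, A#m, B, C#, D#m, E#dim. F#, E#dim, D#m and B are all diatonic. F#m (F#–A–C#) is not: scale degree 1 in F# major carries F# (I). In F# minor the chord on that degree is F#m, so here it functions as i, borrowed from the parallel minor. G#dim (G#–B–D) is not: scale degree 2 in F# major carries G#m (ii). In F# minor the chord on that degree is G#dim, so here it functions as ii°, borrowed from the parallel minor.

i, ii°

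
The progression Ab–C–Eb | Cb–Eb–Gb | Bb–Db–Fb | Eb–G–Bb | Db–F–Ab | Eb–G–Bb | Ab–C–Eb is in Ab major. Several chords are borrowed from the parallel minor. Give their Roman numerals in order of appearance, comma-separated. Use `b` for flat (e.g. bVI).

In Ab major the diatonic chords are Ab, Bbm, Cm, Db, Eb, Fm, Gdim. Ab–C–Eb = Ab, Eb–G–Bb = Eb and Db–F–Ab = Db all belong to that set. Cb–Eb–Gb doesn't fit — on degree 3 Ab major would have Cm (iii). Cb is the degree-3 chord of Ab minor, so it is the borrowed bIII. But Bb–Db–Fb is foreign: the diatonic ii on degree 2 is Bbm, whereas Bbdim comes from Ab minor. It is labeled ii°.

bIII, ii°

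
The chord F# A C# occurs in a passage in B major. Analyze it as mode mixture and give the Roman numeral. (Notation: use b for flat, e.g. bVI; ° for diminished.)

F# is scale degree 5 in B major. F#–A–C# is a minor chord — the form found in B minor, not the diatonic V (F#). Borrowed into B major it is written v.

v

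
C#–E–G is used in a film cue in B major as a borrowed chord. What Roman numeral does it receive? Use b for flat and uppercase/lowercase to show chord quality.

C# is scale degree 2 in B major. C#–E–G is a diminished chord — the form found in B minor, not the diatonic ii (C#m). Borrowed into B major it is written ii°.

ii°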